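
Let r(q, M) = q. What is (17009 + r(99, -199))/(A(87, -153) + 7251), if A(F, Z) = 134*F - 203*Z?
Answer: 4277/12492 ≈ 0.34238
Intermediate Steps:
A(F, Z) = -203*Z + 134*F
(17009 + r(99, -199))/(A(87, -153) + 7251) = (17009 + 99)/((-203*(-153) + 134*87) + 7251) = 17108/((31059 + 11658) + 7251) = 17108/(42717 + 7251) = 17108/49968 = 17108*(1/49968) = 4277/12492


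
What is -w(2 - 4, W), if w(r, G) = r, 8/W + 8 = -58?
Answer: 2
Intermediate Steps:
W = -4/33 (W = 8/(-8 - 58) = 8/(-66) = 8*(-1/66) = -4/33 ≈ -0.12121)
-w(2 - 4, W) = -(2 - 4) = -1*(-2) = 2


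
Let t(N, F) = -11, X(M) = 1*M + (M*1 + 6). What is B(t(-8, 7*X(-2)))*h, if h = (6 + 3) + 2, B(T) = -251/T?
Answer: 251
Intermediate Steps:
X(M) = 6 + 2*M (X(M) = M + (M + 6) = M + (6 + M) = 6 + 2*M)
h = 11 (h = 9 + 2 = 11)
B(t(-8, 7*X(-2)))*h = -251/(-11)*11 = -251*(-1/11)*11 = (251/11)*11 = 251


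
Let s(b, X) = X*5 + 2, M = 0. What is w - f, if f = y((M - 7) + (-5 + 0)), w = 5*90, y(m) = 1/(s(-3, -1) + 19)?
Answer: 7199/16 ≈ 449.94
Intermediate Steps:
s(b, X) = 2 + 5*X (s(b, X) = 5*X + 2 = 2 + 5*X)
y(m) = 1/16 (y(m) = 1/((2 + 5*(-1)) + 19) = 1/((2 - 5) + 19) = 1/(-3 + 19) = 1/16)
w = 450
f = 1/16 ≈ 0.062500
w - f = 450 - 1*1/16 = 450 - 1/16 = 7199/16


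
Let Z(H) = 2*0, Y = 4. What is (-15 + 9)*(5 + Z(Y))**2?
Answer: -150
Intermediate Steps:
Z(H) = 0
(-15 + 9)*(5 + Z(Y))**2 = (-15 + 9)*(5 + 0)**2 = -6*5**2 = -6*25 = -150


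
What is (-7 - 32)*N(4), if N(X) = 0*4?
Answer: 0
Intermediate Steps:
N(X) = 0
(-7 - 32)*N(4) = (-7 - 32)*0 = -39*0 = 0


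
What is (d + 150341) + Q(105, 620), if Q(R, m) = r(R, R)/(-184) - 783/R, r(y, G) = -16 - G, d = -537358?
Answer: -2492433269/6440 ≈ -3.8702e+5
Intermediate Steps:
Q(R, m) = 2/23 - 783/R + R/184 (Q(R, m) = (-16 - R)/(-184) - 783/R = (-16 - R)*(-1/184) - 783/R = (2/23 + R/184) - 783/R = 2/23 - 783/R + R/184)
(d + 150341) + Q(105, 620) = (-537358 + 150341) + (1/184)*(-144072 + 105*(16 + 105))/105 = -387017 + (1/184)*(1/105)*(-144072 + 105*121) = -387017 + (1/184)*(1/105)*(-144072 + 12705) = -387017 + (1/184)*(1/105)*(-131367) = -387017 - 43789/6440 = -2492433269/6440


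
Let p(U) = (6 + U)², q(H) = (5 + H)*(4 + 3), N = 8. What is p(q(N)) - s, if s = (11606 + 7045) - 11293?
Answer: 2051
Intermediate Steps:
s = 7358 (s = 18651 - 11293 = 7358)
q(H) = 35 + 7*H (q(H) = (5 + H)*7 = 35 + 7*H)
p(q(N)) - s = (6 + (35 + 7*8))² - 1*7358 = (6 + (35 + 56))² - 7358 = (6 + 91)² - 7358 = 97² - 7358 = 9409 - 7358 = 2051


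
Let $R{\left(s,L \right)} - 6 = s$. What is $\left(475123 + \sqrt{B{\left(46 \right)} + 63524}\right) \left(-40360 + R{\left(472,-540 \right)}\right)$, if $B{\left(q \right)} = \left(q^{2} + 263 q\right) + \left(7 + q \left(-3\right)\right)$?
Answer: $-18948855486 - 119646 \sqrt{8623} \approx -1.896 \cdot 10^{10}$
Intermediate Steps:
$R{\left(s,L \right)} = 6 + s$
$B{\left(q \right)} = 7 + q^{2} + 260 q$ ($B{\left(q \right)} = \left(q^{2} + 263 q\right) - \left(-7 + 3 q\right) = 7 + q^{2} + 260 q$)
$\left(475123 + \sqrt{B{\left(46 \right)} + 63524}\right) \left(-40360 + R{\left(472,-540 \right)}\right) = \left(475123 + \sqrt{\left(7 + 46^{2} + 260 \cdot 46\right) + 63524}\right) \left(-40360 + \left(6 + 472\right)\right) = \left(475123 + \sqrt{\left(7 + 2116 + 11960\right) + 63524}\right) \left(-40360 + 478\right) = \left(475123 + \sqrt{14083 + 63524}\right) \left(-39882\right) = \left(475123 + \sqrt{77607}\right) \left(-39882\right) = \left(475123 + 3 \sqrt{8623}\right) \left(-39882\right) = -18948855486 - 119646 \sqrt{8623}$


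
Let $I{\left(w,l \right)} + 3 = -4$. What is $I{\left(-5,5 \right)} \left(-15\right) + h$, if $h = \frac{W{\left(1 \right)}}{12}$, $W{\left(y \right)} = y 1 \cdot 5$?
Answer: $\frac{1265}{12} \approx 105.42$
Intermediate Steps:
$W{\left(y \right)} = 5 y$ ($W{\left(y \right)} = y 5 = 5 y$)
$I{\left(w,l \right)} = -7$ ($I{\left(w,l \right)} = -3 - 4 = -7$)
$h = \frac{5}{12}$ ($h = \frac{5 \cdot 1}{12} = 5 \cdot \frac{1}{12} = \frac{5}{12} \approx 0.41667$)
$I{\left(-5,5 \right)} \left(-15\right) + h = \left(-7\right) \left(-15\right) + \frac{5}{12} = 105 + \frac{5}{12} = \frac{1265}{12}$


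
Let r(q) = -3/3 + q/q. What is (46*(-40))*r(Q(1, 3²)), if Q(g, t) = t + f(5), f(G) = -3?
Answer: 0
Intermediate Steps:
Q(g, t) = -3 + t (Q(g, t) = t - 3 = -3 + t)
r(q) = 0 (r(q) = -3*⅓ + 1 = -1 + 1 = 0)
(46*(-40))*r(Q(1, 3²)) = (46*(-40))*0 = -1840*0 = 0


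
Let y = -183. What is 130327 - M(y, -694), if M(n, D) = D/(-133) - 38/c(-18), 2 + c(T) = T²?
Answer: 398654692/3059 ≈ 1.3032e+5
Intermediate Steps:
c(T) = -2 + T²
M(n, D) = -19/161 - D/133 (M(n, D) = D/(-133) - 38/(-2 + (-18)²) = D*(-1/133) - 38/(-2 + 324) = -D/133 - 38/322 = -D/133 - 38*1/322 = -D/133 - 19/161 = -19/161 - D/133)
130327 - M(y, -694) = 130327 - (-19/161 - 1/133*(-694)) = 130327 - (-19/161 + 694/133) = 130327 - 1*15601/3059 = 130327 - 15601/3059 = 398654692/3059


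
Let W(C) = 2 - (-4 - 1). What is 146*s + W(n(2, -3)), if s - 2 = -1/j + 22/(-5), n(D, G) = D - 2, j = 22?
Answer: -19252/55 ≈ -350.04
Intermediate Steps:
n(D, G) = -2 + D
s = -269/110 (s = 2 + (-1/22 + 22/(-5)) = 2 + (-1*1/22 + 22*(-⅕)) = 2 + (-1/22 - 22/5) = 2 - 489/110 = -269/110 ≈ -2.4455)
W(C) = 7 (W(C) = 2 - 1*(-5) = 2 + 5 = 7)
146*s + W(n(2, -3)) = 146*(-269/110) + 7 = -19637/55 + 7 = -19252/55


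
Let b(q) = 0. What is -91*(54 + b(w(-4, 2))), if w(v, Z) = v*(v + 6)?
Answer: -4914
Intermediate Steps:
w(v, Z) = v*(6 + v)
-91*(54 + b(w(-4, 2))) = -91*(54 + 0) = -91*54 = -4914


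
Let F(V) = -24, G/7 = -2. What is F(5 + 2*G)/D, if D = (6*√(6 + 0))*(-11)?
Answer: 2*√6/33 ≈ 0.14845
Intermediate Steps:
G = -14 (G = 7*(-2) = -14)
D = -66*√6 (D = (6*√6)*(-11) = -66*√6 ≈ -161.67)
F(5 + 2*G)/D = -24*(-√6/396) = -(-2)*√6/33 = 2*√6/33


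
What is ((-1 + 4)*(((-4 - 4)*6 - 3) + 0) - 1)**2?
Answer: 23716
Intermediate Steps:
((-1 + 4)*(((-4 - 4)*6 - 3) + 0) - 1)**2 = (3*((-8*6 - 3) + 0) - 1)**2 = (3*((-48 - 3) + 0) - 1)**2 = (3*(-51 + 0) - 1)**2 = (3*(-51) - 1)**2 = (-153 - 1)**2 = (-154)**2 = 23716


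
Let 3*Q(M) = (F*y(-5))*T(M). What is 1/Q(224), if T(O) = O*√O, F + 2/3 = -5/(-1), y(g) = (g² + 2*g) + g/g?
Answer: 9*√14/2609152 ≈ 1.2906e-5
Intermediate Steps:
y(g) = 1 + g² + 2*g (y(g) = (g² + 2*g) + 1 = 1 + g² + 2*g)
F = 13/3 (F = -⅔ - 5/(-1) = -⅔ - 5*(-1) = -⅔ + 5 = 13/3 ≈ 4.3333)
T(O) = O^(3/2)
Q(M) = 208*M^(3/2)/9 (Q(M) = ((13*(1 + (-5)² + 2*(-5))/3)*M^(3/2))/3 = ((13*(1 + 25 - 10)/3)*M^(3/2))/3 = (((13/3)*16)*M^(3/2))/3 = (208*M^(3/2)/3)/3 = 208*M^(3/2)/9)
1/Q(224) = 1/(208*224^(3/2)/9) = 1/(208*(896*√14)/9) = 1/(186368*√14/9) = 9*√14/2609152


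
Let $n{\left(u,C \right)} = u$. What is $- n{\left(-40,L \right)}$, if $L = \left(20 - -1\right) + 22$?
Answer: $40$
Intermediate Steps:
$L = 43$ ($L = \left(20 + 1\right) + 22 = 21 + 22 = 43$)
$- n{\left(-40,L \right)} = \left(-1\right) \left(-40\right) = 40$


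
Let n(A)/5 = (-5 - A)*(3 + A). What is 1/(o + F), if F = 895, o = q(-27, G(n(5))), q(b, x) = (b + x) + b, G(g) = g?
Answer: 1/441 ≈ 0.0022676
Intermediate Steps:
n(A) = 5*(-5 - A)*(3 + A) (n(A) = 5*((-5 - A)*(3 + A)) = 5*(-5 - A)*(3 + A))
q(b, x) = x + 2*b
o = -454 (o = (-75 - 40*5 - 5*5**2) + 2*(-27) = (-75 - 200 - 5*25) - 54 = (-75 - 200 - 125) - 54 = -400 - 54 = -454)
1/(o + F) = 1/(-454 + 895) = 1/441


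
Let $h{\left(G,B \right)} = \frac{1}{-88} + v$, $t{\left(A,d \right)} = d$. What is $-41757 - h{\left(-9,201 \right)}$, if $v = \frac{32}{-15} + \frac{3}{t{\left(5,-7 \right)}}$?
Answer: $- \frac{385810903}{9240} \approx -41754.0$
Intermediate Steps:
$v = - \frac{269}{105}$ ($v = \frac{32}{-15} + \frac{3}{-7} = 32 \left(- \frac{1}{15}\right) + 3 \left(- \frac{1}{7}\right) = - \frac{32}{15} - \frac{3}{7} = - \frac{269}{105} \approx -2.5619$)
$h{\left(G,B \right)} = - \frac{23777}{9240}$ ($h{\left(G,B \right)} = \frac{1}{-88} - \frac{269}{105} = - \frac{1}{88} - \frac{269}{105} = - \frac{23777}{9240}$)
$-41757 - h{\left(-9,201 \right)} = -41757 - - \frac{23777}{9240} = -41757 + \frac{23777}{9240} = - \frac{385810903}{9240}$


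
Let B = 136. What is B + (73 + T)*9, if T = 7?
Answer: 856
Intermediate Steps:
B + (73 + T)*9 = 136 + (73 + 7)*9 = 136 + 80*9 = 136 + 720 = 856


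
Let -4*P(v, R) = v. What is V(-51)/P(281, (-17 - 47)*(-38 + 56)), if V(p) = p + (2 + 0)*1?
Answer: 196/281 ≈ 0.69751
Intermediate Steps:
P(v, R) = -v/4
V(p) = 2 + p (V(p) = p + 2*1 = p + 2 = 2 + p)
V(-51)/P(281, (-17 - 47)*(-38 + 56)) = (2 - 51)/((-¼*281)) = -49/(-281/4) = -49*(-4/281) = 196/281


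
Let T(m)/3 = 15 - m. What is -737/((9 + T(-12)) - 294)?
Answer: 737/204 ≈ 3.6127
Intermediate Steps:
T(m) = 45 - 3*m (T(m) = 3*(15 - m) = 45 - 3*m)
-737/((9 + T(-12)) - 294) = -737/((9 + (45 - 3*(-12))) - 294) = -737/((9 + (45 + 36)) - 294) = -737/((9 + 81) - 294) = -737/(90 - 294) = -737/(-204) = -737*(-1/204) = 737/204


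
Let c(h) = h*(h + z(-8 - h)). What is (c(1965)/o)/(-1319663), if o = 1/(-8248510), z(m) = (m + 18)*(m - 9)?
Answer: 62836018103066250/1319663 ≈ 4.7615e+10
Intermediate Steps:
z(m) = (-9 + m)*(18 + m) (z(m) = (18 + m)*(-9 + m) = (-9 + m)*(18 + m))
c(h) = h*(-234 + (-8 - h)² - 8*h) (c(h) = h*(h + (-162 + (-8 - h)² + 9*(-8 - h))) = h*(h + (-162 + (-8 - h)² + (-72 - 9*h))) = h*(h + (-234 + (-8 - h)² - 9*h)) = h*(-234 + (-8 - h)² - 8*h))
o = -1/8248510 ≈ -1.2123e-7
(c(1965)/o)/(-1319663) = ((1965*(-170 + 1965² + 8*1965))/(-1/8248510))/(-1319663) = ((1965*(-170 + 3861225 + 15720))*(-8248510))*(-1/1319663) = ((1965*3876775)*(-8248510))*(-1/1319663) = (7617862875*(-8248510))*(-1/1319663) = -62836018103066250*(-1/1319663) = 62836018103066250/1319663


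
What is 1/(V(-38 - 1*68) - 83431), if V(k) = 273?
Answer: -1/83158 ≈ -1.2025e-5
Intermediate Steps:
1/(V(-38 - 1*68) - 83431) = 1/(273 - 83431) = 1/(-83158) = -1/83158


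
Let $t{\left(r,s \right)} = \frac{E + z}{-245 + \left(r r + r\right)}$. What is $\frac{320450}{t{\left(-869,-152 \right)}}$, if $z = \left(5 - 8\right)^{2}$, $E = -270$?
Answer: $-925802150$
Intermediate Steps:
$z = 9$ ($z = \left(-3\right)^{2} = 9$)
$t{\left(r,s \right)} = - \frac{261}{-245 + r + r^{2}}$ ($t{\left(r,s \right)} = \frac{-270 + 9}{-245 + \left(r r + r\right)} = - \frac{261}{-245 + \left(r^{2} + r\right)} = - \frac{261}{-245 + \left(r + r^{2}\right)} = - \frac{261}{-245 + r + r^{2}}$)
$\frac{320450}{t{\left(-869,-152 \right)}} = \frac{320450}{\left(-261\right) \frac{1}{-245 - 869 + \left(-869\right)^{2}}} = \frac{320450}{\left(-261\right) \frac{1}{-245 - 869 + 755161}} = \frac{320450}{\left(-261\right) \frac{1}{754047}} = \frac{320450}{- \frac{29}{83783}} = 320450 \left(- \frac{83783}{29}\right) = -925802150$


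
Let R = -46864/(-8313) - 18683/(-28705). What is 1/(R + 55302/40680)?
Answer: 7190556572/54991486189 ≈ 0.13076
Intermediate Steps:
R = 1500542899/238624665 (R = -46864*(-1/8313) - 18683*(-1/28705) = 46864/8313 + 18683/28705 = 1500542899/238624665 ≈ 6.2883)
1/(R + 55302/40680) = 1/(1500542899/238624665 + 55302/40680) = 1/(1500542899/238624665 + 55302*(1/40680)) = 1/(1500542899/238624665 + 9217/6780) = 1/(54991486189/7190556572) = 7190556572/54991486189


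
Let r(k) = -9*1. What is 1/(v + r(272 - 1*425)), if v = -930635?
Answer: -1/930644 ≈ -1.0745e-6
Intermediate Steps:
r(k) = -9
1/(v + r(272 - 1*425)) = 1/(-930635 - 9) = 1/(-930644) = -1/930644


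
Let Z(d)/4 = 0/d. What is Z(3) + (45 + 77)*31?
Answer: 3782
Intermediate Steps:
Z(d) = 0 (Z(d) = 4*(0/d) = 4*0 = 0)
Z(3) + (45 + 77)*31 = 0 + (45 + 77)*31 = 0 + 122*31 = 0 + 3782 = 3782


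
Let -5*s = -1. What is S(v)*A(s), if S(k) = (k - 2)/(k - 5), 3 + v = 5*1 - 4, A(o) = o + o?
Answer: 8/35 ≈ 0.22857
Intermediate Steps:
s = ⅕ (s = -⅕*(-1) = ⅕ ≈ 0.20000)
A(o) = 2*o
v = -2 (v = -3 + (5*1 - 4) = -3 + (5 - 4) = -3 + 1 = -2)
S(k) = (-2 + k)/(-5 + k)
S(v)*A(s) = ((-2 - 2)/(-5 - 2))*(2*(⅕)) = (-4/(-7))*(⅖) = -⅐*(-4)*(⅖) = (4/7)*(⅖) = 8/35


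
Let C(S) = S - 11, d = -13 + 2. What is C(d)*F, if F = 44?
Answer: -968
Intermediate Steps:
d = -11
C(S) = -11 + S
C(d)*F = (-11 - 11)*44 = -22*44 = -968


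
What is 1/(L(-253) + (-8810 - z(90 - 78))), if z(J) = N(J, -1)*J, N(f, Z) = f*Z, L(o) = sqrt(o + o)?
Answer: -4333/37550031 - I*sqrt(506)/75100062 ≈ -0.00011539 - 2.9953e-7*I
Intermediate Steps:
L(o) = sqrt(2)*sqrt(o) (L(o) = sqrt(2*o) = sqrt(2)*sqrt(o))
N(f, Z) = Z*f
z(J) = -J**2 (z(J) = (-J)*J = -J**2)
1/(L(-253) + (-8810 - z(90 - 78))) = 1/(sqrt(2)*sqrt(-253) + (-8810 - (-1)*(90 - 78)**2)) = 1/(sqrt(2)*(I*sqrt(253)) + (-8810 - (-1)*12**2)) = 1/(I*sqrt(506) + (-8810 - (-1)*144)) = 1/(I*sqrt(506) + (-8810 - 1*(-144))) = 1/(I*sqrt(506) + (-8810 + 144)) = 1/(I*sqrt(506) - 8666) = 1/(-8666 + I*sqrt(506))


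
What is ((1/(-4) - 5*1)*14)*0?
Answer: 0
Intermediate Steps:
((1/(-4) - 5*1)*14)*0 = ((-¼ - 5)*14)*0 = -21/4*14*0 = -147/2*0 = 0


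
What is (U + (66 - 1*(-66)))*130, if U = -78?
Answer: 7020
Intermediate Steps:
(U + (66 - 1*(-66)))*130 = (-78 + (66 - 1*(-66)))*130 = (-78 + (66 + 66))*130 = (-78 + 132)*130 = 54*130 = 7020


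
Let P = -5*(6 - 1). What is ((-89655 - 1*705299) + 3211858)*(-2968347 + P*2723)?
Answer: -7338740477488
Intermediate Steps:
P = -25 (P = -5*5 = -25)
((-89655 - 1*705299) + 3211858)*(-2968347 + P*2723) = ((-89655 - 1*705299) + 3211858)*(-2968347 - 25*2723) = ((-89655 - 705299) + 3211858)*(-2968347 - 68075) = (-794954 + 3211858)*(-3036422) = 2416904*(-3036422) = -7338740477488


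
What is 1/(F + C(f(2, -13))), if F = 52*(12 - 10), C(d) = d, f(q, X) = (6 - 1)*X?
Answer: 1/39 ≈ 0.025641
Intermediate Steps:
f(q, X) = 5*X
F = 104 (F = 52*2 = 104)
1/(F + C(f(2, -13))) = 1/(104 + 5*(-13)) = 1/(104 - 65) = 1/39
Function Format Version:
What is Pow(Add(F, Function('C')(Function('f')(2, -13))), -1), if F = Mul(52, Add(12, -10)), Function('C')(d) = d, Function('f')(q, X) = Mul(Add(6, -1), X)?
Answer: Rational(1, 39) ≈ 0.025641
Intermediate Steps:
Function('f')(q, X) = Mul(5, X)
F = 104 (F = Mul(52, 2) = 104)
Pow(Add(F, Function('C')(Function('f')(2, -13))), -1) = Pow(Add(104, Mul(5, -13)), -1) = Pow(Add(104, -65), -1) = Pow(39, -1) = Rational(1, 39)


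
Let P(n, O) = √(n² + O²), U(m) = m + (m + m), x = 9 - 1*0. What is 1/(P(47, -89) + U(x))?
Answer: -27/9401 + √10130/9401 ≈ 0.0078340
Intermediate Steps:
x = 9 (x = 9 + 0 = 9)
U(m) = 3*m (U(m) = m + 2*m = 3*m)
P(n, O) = √(O² + n²)
1/(P(47, -89) + U(x)) = 1/(√((-89)² + 47²) + 3*9) = 1/(√(7921 + 2209) + 27) = 1/(√10130 + 27) = 1/(27 + √10130)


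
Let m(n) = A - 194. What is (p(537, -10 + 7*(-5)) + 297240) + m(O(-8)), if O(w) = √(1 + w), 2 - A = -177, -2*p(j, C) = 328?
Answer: 297061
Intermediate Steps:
p(j, C) = -164 (p(j, C) = -½*328 = -164)
A = 179 (A = 2 - 1*(-177) = 2 + 177 = 179)
m(n) = -15 (m(n) = 179 - 194 = -15)
(p(537, -10 + 7*(-5)) + 297240) + m(O(-8)) = (-164 + 297240) - 15 = 297076 - 15 = 297061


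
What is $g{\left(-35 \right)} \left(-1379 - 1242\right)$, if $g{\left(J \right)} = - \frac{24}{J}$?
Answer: $- \frac{62904}{35} \approx -1797.3$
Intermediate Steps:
$g{\left(-35 \right)} \left(-1379 - 1242\right) = - \frac{24}{-35} \left(-1379 - 1242\right) = \left(-24\right) \left(- \frac{1}{35}\right) \left(-2621\right) = \frac{24}{35} \left(-2621\right) = - \frac{62904}{35}$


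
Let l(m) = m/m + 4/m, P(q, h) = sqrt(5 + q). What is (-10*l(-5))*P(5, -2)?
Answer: -2*sqrt(10) ≈ -6.3246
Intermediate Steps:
l(m) = 1 + 4/m
(-10*l(-5))*P(5, -2) = (-10*(4 - 5)/(-5))*sqrt(5 + 5) = (-(-2)*(-1))*sqrt(10) = (-10*1/5)*sqrt(10) = -2*sqrt(10)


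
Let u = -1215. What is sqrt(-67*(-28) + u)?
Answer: sqrt(661) ≈ 25.710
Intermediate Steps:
sqrt(-67*(-28) + u) = sqrt(-67*(-28) - 1215) = sqrt(1876 - 1215) = sqrt(661)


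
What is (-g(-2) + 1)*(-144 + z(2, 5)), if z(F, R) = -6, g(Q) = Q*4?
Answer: -1350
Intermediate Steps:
g(Q) = 4*Q
(-g(-2) + 1)*(-144 + z(2, 5)) = (-4*(-2) + 1)*(-144 - 6) = (-1*(-8) + 1)*(-150) = (8 + 1)*(-150) = 9*(-150) = -1350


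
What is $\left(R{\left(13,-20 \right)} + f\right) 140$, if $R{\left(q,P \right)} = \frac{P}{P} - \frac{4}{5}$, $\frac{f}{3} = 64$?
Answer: $26908$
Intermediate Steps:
$f = 192$ ($f = 3 \cdot 64 = 192$)
$R{\left(q,P \right)} = \frac{1}{5}$ ($R{\left(q,P \right)} = 1 - \frac{4}{5} = \frac{1}{5}$)
$\left(R{\left(13,-20 \right)} + f\right) 140 = \left(\frac{1}{5} + 192\right) 140 = \frac{961}{5} \cdot 140 = 26908$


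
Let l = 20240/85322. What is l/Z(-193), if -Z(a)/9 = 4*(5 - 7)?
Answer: 1265/383949 ≈ 0.0032947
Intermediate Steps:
Z(a) = 72 (Z(a) = -36*(5 - 7) = -36*(-2) = -9*(-8) = 72)
l = 10120/42661 (l = 20240*(1/85322) = 10120/42661 ≈ 0.23722)
l/Z(-193) = (10120/42661)/72 = (10120/42661)*(1/72) = 1265/383949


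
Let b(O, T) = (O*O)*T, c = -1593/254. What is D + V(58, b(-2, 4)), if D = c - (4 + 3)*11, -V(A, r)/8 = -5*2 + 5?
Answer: -10991/254 ≈ -43.272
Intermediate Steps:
c = -1593/254 (c = -1593*1/254 = -1593/254 ≈ -6.2717)
b(O, T) = T*O² (b(O, T) = O²*T = T*O²)
V(A, r) = 40 (V(A, r) = -8*(-5*2 + 5) = -8*(-10 + 5) = -8*(-5) = 40)
D = -21151/254 (D = -1593/254 - (4 + 3)*11 = -1593/254 - 7*11 = -1593/254 - 1*77 = -1593/254 - 77 = -21151/254 ≈ -83.272)
D + V(58, b(-2, 4)) = -21151/254 + 40 = -10991/254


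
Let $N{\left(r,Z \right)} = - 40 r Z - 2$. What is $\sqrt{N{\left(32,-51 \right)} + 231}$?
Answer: $\sqrt{65509} \approx 255.95$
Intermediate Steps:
$N{\left(r,Z \right)} = -2 - 40 Z r$ ($N{\left(r,Z \right)} = - 40 Z r - 2 = -2 - 40 Z r$)
$\sqrt{N{\left(32,-51 \right)} + 231} = \sqrt{\left(-2 - \left(-2040\right) 32\right) + 231} = \sqrt{\left(-2 + 65280\right) + 231} = \sqrt{65278 + 231} = \sqrt{65509}$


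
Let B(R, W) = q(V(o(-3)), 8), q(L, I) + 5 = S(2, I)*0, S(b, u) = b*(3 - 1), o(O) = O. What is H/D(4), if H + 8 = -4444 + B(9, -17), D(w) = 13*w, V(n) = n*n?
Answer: -4457/52 ≈ -85.712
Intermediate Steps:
V(n) = n**2
S(b, u) = 2*b (S(b, u) = b*2 = 2*b)
q(L, I) = -5 (q(L, I) = -5 + (2*2)*0 = -5 + 4*0 = -5 + 0 = -5)
B(R, W) = -5
H = -4457 (H = -8 + (-4444 - 5) = -8 - 4449 = -4457)
H/D(4) = -4457/(13*4) = -4457/52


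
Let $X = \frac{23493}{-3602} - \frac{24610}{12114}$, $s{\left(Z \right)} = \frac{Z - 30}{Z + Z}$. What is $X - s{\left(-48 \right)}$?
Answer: $- \frac{1634770229}{174538512} \approx -9.3662$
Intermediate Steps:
$s{\left(Z \right)} = \frac{-30 + Z}{2 Z}$
$X = - \frac{186619711}{21817314}$ ($X = 23493 \left(- \frac{1}{3602}\right) - \frac{12305}{6057} = - \frac{23493}{3602} - \frac{12305}{6057} = - \frac{186619711}{21817314} \approx -8.5537$)
$X - s{\left(-48 \right)} = - \frac{186619711}{21817314} - \frac{-30 - 48}{2 \left(-48\right)} = - \frac{186619711}{21817314} - \frac{1}{2} \left(- \frac{1}{48}\right) \left(-78\right) = - \frac{186619711}{21817314} - \frac{13}{16} = - \frac{1634770229}{174538512}$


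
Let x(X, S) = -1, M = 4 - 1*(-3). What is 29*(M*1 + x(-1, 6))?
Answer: 174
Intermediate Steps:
M = 7 (M = 4 + 3 = 7)
29*(M*1 + x(-1, 6)) = 29*(7*1 - 1) = 29*(7 - 1) = 29*6 = 174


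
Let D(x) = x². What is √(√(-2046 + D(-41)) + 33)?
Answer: √(33 + I*√365) ≈ 5.9637 + 1.6018*I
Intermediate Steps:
√(√(-2046 + D(-41)) + 33) = √(√(-2046 + (-41)²) + 33) = √(√(-2046 + 1681) + 33) = √(√(-365) + 33) = √(I*√365 + 33) = √(33 + I*√365)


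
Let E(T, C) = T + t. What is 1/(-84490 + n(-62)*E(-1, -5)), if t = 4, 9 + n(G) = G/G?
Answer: -1/84514 ≈ -1.1832e-5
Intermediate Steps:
n(G) = -8 (n(G) = -9 + G/G = -9 + 1 = -8)
E(T, C) = 4 + T (E(T, C) = T + 4 = 4 + T)
1/(-84490 + n(-62)*E(-1, -5)) = 1/(-84490 - 8*(4 - 1)) = 1/(-84490 - 8*3) = 1/(-84490 - 24) = 1/(-84514) = -1/84514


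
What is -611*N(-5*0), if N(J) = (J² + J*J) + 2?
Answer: -1222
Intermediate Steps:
N(J) = 2 + 2*J² (N(J) = (J² + J²) + 2 = 2*J² + 2 = 2 + 2*J²)
-611*N(-5*0) = -611*(2 + 2*(-5*0)²) = -611*(2 + 2*0²) = -611*(2 + 2*0) = -611*(2 + 0) = -611*2 = -1222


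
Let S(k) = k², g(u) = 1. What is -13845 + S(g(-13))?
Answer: -13844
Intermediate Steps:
-13845 + S(g(-13)) = -13845 + 1² = -13845 + 1 = -13844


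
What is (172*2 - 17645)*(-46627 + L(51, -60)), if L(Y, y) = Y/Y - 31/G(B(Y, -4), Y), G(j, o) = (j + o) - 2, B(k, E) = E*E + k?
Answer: 93575001747/116 ≈ 8.0668e+8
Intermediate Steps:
B(k, E) = k + E² (B(k, E) = E² + k = k + E²)
G(j, o) = -2 + j + o
L(Y, y) = 1 - 31/(14 + 2*Y) (L(Y, y) = Y/Y - 31/(-2 + (Y + (-4)²) + Y) = 1 - 31/(-2 + (Y + 16) + Y) = 1 - 31/(-2 + (16 + Y) + Y) = 1 - 31/(14 + 2*Y))
(172*2 - 17645)*(-46627 + L(51, -60)) = (172*2 - 17645)*(-46627 + (-17/2 + 51)/(7 + 51)) = (344 - 17645)*(-46627 + (85/2)/58) = -17301*(-46627 + (1/58)*(85/2)) = -17301*(-46627 + 85/116) = -17301*(-5408647/116) = 93575001747/116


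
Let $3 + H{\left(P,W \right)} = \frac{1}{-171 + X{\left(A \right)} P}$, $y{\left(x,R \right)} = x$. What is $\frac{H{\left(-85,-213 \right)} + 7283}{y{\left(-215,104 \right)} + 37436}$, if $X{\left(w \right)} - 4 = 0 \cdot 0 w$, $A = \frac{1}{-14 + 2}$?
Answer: $\frac{3720079}{19019931} \approx 0.19559$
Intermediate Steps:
$A = - \frac{1}{12}$ ($A = \frac{1}{-12} = - \frac{1}{12} \approx -0.083333$)
$X{\left(w \right)} = 4$ ($X{\left(w \right)} = 4 + 0 \cdot 0 w = 4 + 0 w = 4 + 0 = 4$)
$H{\left(P,W \right)} = -3 + \frac{1}{-171 + 4 P}$
$\frac{H{\left(-85,-213 \right)} + 7283}{y{\left(-215,104 \right)} + 37436} = \frac{\frac{2 \left(257 - -510\right)}{-171 + 4 \left(-85\right)} + 7283}{-215 + 37436} = \frac{\frac{2 \left(257 + 510\right)}{-171 - 340} + 7283}{37221} = \left(2 \frac{1}{-511} \cdot 767 + 7283\right) \frac{1}{37221} = \left(2 \left(- \frac{1}{511}\right) 767 + 7283\right) \frac{1}{37221} = \left(- \frac{1534}{511} + 7283\right) \frac{1}{37221} = \frac{3720079}{511} \cdot \frac{1}{37221} = \frac{3720079}{19019931}$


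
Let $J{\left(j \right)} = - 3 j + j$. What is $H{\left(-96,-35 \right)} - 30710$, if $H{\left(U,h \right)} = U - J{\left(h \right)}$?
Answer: $-30876$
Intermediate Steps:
$J{\left(j \right)} = - 2 j$
$H{\left(U,h \right)} = U + 2 h$ ($H{\left(U,h \right)} = U - - 2 h = U + 2 h$)
$H{\left(-96,-35 \right)} - 30710 = \left(-96 + 2 \left(-35\right)\right) - 30710 = \left(-96 - 70\right) - 30710 = -166 - 30710 = -30876$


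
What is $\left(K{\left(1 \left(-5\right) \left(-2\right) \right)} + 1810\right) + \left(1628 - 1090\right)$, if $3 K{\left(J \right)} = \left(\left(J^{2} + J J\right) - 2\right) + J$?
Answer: $\frac{7252}{3} \approx 2417.3$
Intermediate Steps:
$K{\left(J \right)} = - \frac{2}{3} + \frac{J}{3} + \frac{2 J^{2}}{3}$ ($K{\left(J \right)} = \frac{\left(\left(J^{2} + J J\right) - 2\right) + J}{3} = \frac{\left(\left(J^{2} + J^{2}\right) - 2\right) + J}{3} = \frac{\left(2 J^{2} - 2\right) + J}{3} = \frac{\left(-2 + 2 J^{2}\right) + J}{3} = \frac{-2 + J + 2 J^{2}}{3} = - \frac{2}{3} + \frac{J}{3} + \frac{2 J^{2}}{3}$)
$\left(K{\left(1 \left(-5\right) \left(-2\right) \right)} + 1810\right) + \left(1628 - 1090\right) = \left(\left(- \frac{2}{3} + \frac{1 \left(-5\right) \left(-2\right)}{3} + \frac{2 \left(1 \left(-5\right) \left(-2\right)\right)^{2}}{3}\right) + 1810\right) + \left(1628 - 1090\right) = \left(\left(- \frac{2}{3} + \frac{\left(-5\right) \left(-2\right)}{3} + \frac{2 \left(\left(-5\right) \left(-2\right)\right)^{2}}{3}\right) + 1810\right) + \left(1628 - 1090\right) = \left(\left(- \frac{2}{3} + \frac{1}{3} \cdot 10 + \frac{2 \cdot 10^{2}}{3}\right) + 1810\right) + 538 = \left(\left(- \frac{2}{3} + \frac{10}{3} + \frac{2}{3} \cdot 100\right) + 1810\right) + 538 = \left(\left(- \frac{2}{3} + \frac{10}{3} + \frac{200}{3}\right) + 1810\right) + 538 = \left(\frac{208}{3} + 1810\right) + 538 = \frac{5638}{3} + 538 = \frac{7252}{3}$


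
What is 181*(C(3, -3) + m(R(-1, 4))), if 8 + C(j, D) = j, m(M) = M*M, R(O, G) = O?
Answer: -724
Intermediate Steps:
m(M) = M**2
C(j, D) = -8 + j
181*(C(3, -3) + m(R(-1, 4))) = 181*((-8 + 3) + (-1)**2) = 181*(-5 + 1) = 181*(-4) = -724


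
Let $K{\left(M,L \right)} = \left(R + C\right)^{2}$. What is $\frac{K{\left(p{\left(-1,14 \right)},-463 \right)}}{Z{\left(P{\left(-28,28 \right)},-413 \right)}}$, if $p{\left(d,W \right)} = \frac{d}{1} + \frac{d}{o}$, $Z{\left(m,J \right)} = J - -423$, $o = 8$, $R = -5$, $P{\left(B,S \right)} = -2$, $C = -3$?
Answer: $\frac{32}{5} \approx 6.4$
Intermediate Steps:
$Z{\left(m,J \right)} = 423 + J$ ($Z{\left(m,J \right)} = J + 423 = 423 + J$)
$p{\left(d,W \right)} = \frac{9 d}{8}$ ($p{\left(d,W \right)} = \frac{d}{1} + \frac{d}{8} = d 1 + d \frac{1}{8} = d + \frac{d}{8} = \frac{9 d}{8}$)
$K{\left(M,L \right)} = 64$ ($K{\left(M,L \right)} = \left(-5 - 3\right)^{2} = \left(-8\right)^{2} = 64$)
$\frac{K{\left(p{\left(-1,14 \right)},-463 \right)}}{Z{\left(P{\left(-28,28 \right)},-413 \right)}} = \frac{64}{423 - 413} = \frac{64}{10} = 64 \cdot \frac{1}{10} = \frac{32}{5}$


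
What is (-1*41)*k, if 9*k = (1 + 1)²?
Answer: -164/9 ≈ -18.222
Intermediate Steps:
k = 4/9 (k = (1 + 1)²/9 = (⅑)*2² = (⅑)*4 = 4/9 ≈ 0.44444)
(-1*41)*k = -1*41*(4/9) = -41*4/9 = -164/9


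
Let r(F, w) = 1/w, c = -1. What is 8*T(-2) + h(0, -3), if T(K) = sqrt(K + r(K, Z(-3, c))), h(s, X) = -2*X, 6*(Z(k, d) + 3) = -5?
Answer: 6 + 16*I*sqrt(299)/23 ≈ 6.0 + 12.029*I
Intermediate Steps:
Z(k, d) = -23/6 (Z(k, d) = -3 + (1/6)*(-5) = -3 - 5/6 = -23/6)
T(K) = sqrt(-6/23 + K) (T(K) = sqrt(K + 1/(-23/6)) = sqrt(K - 6/23) = sqrt(-6/23 + K))
8*T(-2) + h(0, -3) = 8*(sqrt(-138 + 529*(-2))/23) - 2*(-3) = 8*(sqrt(-138 - 1058)/23) + 6 = 8*(sqrt(-1196)/23) + 6 = 8*((2*I*sqrt(299))/23) + 6 = 8*(2*I*sqrt(299)/23) + 6 = 16*I*sqrt(299)/23 + 6 = 6 + 16*I*sqrt(299)/23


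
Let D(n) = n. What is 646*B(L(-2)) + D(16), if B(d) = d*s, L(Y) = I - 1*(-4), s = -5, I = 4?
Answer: -25824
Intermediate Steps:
L(Y) = 8 (L(Y) = 4 - 1*(-4) = 4 + 4 = 8)
B(d) = -5*d (B(d) = d*(-5) = -5*d)
646*B(L(-2)) + D(16) = 646*(-5*8) + 16 = 646*(-40) + 16 = -25840 + 16 = -25824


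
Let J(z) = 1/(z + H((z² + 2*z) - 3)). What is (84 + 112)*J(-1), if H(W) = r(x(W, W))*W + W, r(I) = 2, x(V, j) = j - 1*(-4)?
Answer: -196/13 ≈ -15.077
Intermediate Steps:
x(V, j) = 4 + j (x(V, j) = j + 4 = 4 + j)
H(W) = 3*W (H(W) = 2*W + W = 3*W)
J(z) = 1/(-9 + 3*z² + 7*z) (J(z) = 1/(z + 3*((z² + 2*z) - 3)) = 1/(z + 3*(-3 + z² + 2*z)) = 1/(z + (-9 + 3*z² + 6*z)) = 1/(-9 + 3*z² + 7*z))
(84 + 112)*J(-1) = (84 + 112)/(-9 + 3*(-1)² + 7*(-1)) = 196/(-9 + 3*1 - 7) = 196/(-9 + 3 - 7) = 196/(-13) = 196*(-1/13) = -196/13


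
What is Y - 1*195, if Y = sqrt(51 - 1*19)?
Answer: -195 + 4*sqrt(2) ≈ -189.34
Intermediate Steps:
Y = 4*sqrt(2) (Y = sqrt(51 - 19) = sqrt(32) = 4*sqrt(2) ≈ 5.6569)
Y - 1*195 = 4*sqrt(2) - 1*195 = 4*sqrt(2) - 195 = -195 + 4*sqrt(2)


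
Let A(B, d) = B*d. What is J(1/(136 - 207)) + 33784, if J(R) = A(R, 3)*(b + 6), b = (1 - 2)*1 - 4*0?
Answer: 2398649/71 ≈ 33784.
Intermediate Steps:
b = -1 (b = -1*1 + 0 = -1 + 0 = -1)
J(R) = 15*R (J(R) = (R*3)*(-1 + 6) = (3*R)*5 = 15*R)
J(1/(136 - 207)) + 33784 = 15/(136 - 207) + 33784 = 15/(-71) + 33784 = 15*(-1/71) + 33784 = -15/71 + 33784 = 2398649/71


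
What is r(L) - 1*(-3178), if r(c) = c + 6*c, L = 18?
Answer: 3304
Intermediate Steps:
r(c) = 7*c
r(L) - 1*(-3178) = 7*18 - 1*(-3178) = 126 + 3178 = 3304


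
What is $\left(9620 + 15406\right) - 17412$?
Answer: $7614$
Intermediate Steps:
$\left(9620 + 15406\right) - 17412 = 25026 - 17412 = 7614$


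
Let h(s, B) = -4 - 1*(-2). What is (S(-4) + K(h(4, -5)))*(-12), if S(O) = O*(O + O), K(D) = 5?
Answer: -444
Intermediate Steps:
h(s, B) = -2 (h(s, B) = -4 + 2 = -2)
S(O) = 2*O² (S(O) = O*(2*O) = 2*O²)
(S(-4) + K(h(4, -5)))*(-12) = (2*(-4)² + 5)*(-12) = (2*16 + 5)*(-12) = (32 + 5)*(-12) = 37*(-12) = -444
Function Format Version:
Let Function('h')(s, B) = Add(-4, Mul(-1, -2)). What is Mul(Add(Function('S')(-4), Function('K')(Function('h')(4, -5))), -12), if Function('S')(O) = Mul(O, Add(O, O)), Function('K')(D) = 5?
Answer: -444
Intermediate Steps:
Function('h')(s, B) = -2 (Function('h')(s, B) = Add(-4, 2) = -2)
Function('S')(O) = Mul(2, Pow(O, 2)) (Function('S')(O) = Mul(O, Mul(2, O)) = Mul(2, Pow(O, 2)))
Mul(Add(Function('S')(-4), Function('K')(Function('h')(4, -5))), -12) = Mul(Add(Mul(2, Pow(-4, 2)), 5), -12) = Mul(Add(Mul(2, 16), 5), -12) = Mul(Add(32, 5), -12) = Mul(37, -12) = -444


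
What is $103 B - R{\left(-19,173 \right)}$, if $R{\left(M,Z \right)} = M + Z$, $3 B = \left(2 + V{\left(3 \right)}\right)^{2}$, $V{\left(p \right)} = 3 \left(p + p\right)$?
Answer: $\frac{40738}{3} \approx 13579.0$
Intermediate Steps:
$V{\left(p \right)} = 6 p$ ($V{\left(p \right)} = 3 \cdot 2 p = 6 p$)
$B = \frac{400}{3}$ ($B = \frac{\left(2 + 6 \cdot 3\right)^{2}}{3} = \frac{\left(2 + 18\right)^{2}}{3} = \frac{20^{2}}{3} = \frac{1}{3} \cdot 400 = \frac{400}{3} \approx 133.33$)
$103 B - R{\left(-19,173 \right)} = 103 \cdot \frac{400}{3} - \left(-19 + 173\right) = \frac{41200}{3} - 154 = \frac{40738}{3}$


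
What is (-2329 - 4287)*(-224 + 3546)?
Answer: -21978352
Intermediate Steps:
(-2329 - 4287)*(-224 + 3546) = -6616*3322 = -21978352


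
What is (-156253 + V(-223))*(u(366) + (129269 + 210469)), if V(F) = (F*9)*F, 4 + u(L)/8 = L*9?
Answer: 106635623864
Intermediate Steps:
u(L) = -32 + 72*L (u(L) = -32 + 8*(L*9) = -32 + 8*(9*L) = -32 + 72*L)
V(F) = 9*F² (V(F) = (9*F)*F = 9*F²)
(-156253 + V(-223))*(u(366) + (129269 + 210469)) = (-156253 + 9*(-223)²)*((-32 + 72*366) + (129269 + 210469)) = (-156253 + 9*49729)*((-32 + 26352) + 339738) = (-156253 + 447561)*(26320 + 339738) = 291308*366058 = 106635623864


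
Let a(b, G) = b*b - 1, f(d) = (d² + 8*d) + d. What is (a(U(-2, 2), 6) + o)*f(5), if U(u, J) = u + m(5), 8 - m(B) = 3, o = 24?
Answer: 2240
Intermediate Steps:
m(B) = 5 (m(B) = 8 - 1*3 = 8 - 3 = 5)
f(d) = d² + 9*d
U(u, J) = 5 + u (U(u, J) = u + 5 = 5 + u)
a(b, G) = -1 + b² (a(b, G) = b² - 1 = -1 + b²)
(a(U(-2, 2), 6) + o)*f(5) = ((-1 + (5 - 2)²) + 24)*(5*(9 + 5)) = ((-1 + 3²) + 24)*(5*14) = ((-1 + 9) + 24)*70 = (8 + 24)*70 = 32*70 = 2240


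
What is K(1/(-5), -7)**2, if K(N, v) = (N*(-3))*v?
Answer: 441/25 ≈ 17.640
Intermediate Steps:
K(N, v) = -3*N*v (K(N, v) = (-3*N)*v = -3*N*v)
K(1/(-5), -7)**2 = (-3*(-7)/(-5))**2 = (-3*(-1/5)*(-7))**2 = (-21/5)**2 = 441/25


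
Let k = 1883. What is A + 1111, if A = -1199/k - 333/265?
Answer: 553438671/498995 ≈ 1109.1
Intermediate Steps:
A = -944774/498995 (A = -1199/1883 - 333/265 = -944774/498995 ≈ -1.8934)
A + 1111 = -944774/498995 + 1111 = 553438671/498995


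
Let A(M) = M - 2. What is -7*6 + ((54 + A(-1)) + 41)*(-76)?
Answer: -7034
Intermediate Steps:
A(M) = -2 + M
-7*6 + ((54 + A(-1)) + 41)*(-76) = -7*6 + ((54 + (-2 - 1)) + 41)*(-76) = -42 + ((54 - 3) + 41)*(-76) = -42 + (51 + 41)*(-76) = -42 + 92*(-76) = -42 - 6992 = -7034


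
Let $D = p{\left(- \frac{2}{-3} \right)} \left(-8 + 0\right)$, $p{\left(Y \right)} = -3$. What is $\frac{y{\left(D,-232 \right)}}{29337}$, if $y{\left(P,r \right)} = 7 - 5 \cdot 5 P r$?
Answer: $\frac{139207}{29337} \approx 4.7451$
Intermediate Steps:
$D = 24$ ($D = - 3 \left(-8 + 0\right) = \left(-3\right) \left(-8\right) = 24$)
$y{\left(P,r \right)} = 7 - 25 P r$ ($y{\left(P,r \right)} = 7 - 5 \cdot 5 P r = 7 - 25 P r$)
$\frac{y{\left(D,-232 \right)}}{29337} = \frac{7 - 600 \left(-232\right)}{29337} = \left(7 + 139200\right) \frac{1}{29337} = 139207 \cdot \frac{1}{29337} = \frac{139207}{29337}$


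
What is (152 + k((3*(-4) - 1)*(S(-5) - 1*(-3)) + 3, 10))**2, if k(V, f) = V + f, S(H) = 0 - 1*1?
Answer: 19321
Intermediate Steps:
S(H) = -1 (S(H) = 0 - 1 = -1)
(152 + k((3*(-4) - 1)*(S(-5) - 1*(-3)) + 3, 10))**2 = (152 + (((3*(-4) - 1)*(-1 - 1*(-3)) + 3) + 10))**2 = (152 + (((-12 - 1)*(-1 + 3) + 3) + 10))**2 = (152 + ((-13*2 + 3) + 10))**2 = (152 + ((-26 + 3) + 10))**2 = (152 + (-23 + 10))**2 = (152 - 13)**2 = 139**2 = 19321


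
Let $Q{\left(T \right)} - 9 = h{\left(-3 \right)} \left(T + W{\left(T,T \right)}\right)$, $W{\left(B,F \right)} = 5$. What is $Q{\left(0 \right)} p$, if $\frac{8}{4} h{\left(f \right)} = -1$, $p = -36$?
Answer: $-234$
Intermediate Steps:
$h{\left(f \right)} = - \frac{1}{2}$ ($h{\left(f \right)} = \frac{1}{2} \left(-1\right) = - \frac{1}{2}$)
$Q{\left(T \right)} = \frac{13}{2} - \frac{T}{2}$ ($Q{\left(T \right)} = 9 - \frac{T + 5}{2} = 9 - \frac{5 + T}{2} = 9 - \left(\frac{5}{2} + \frac{T}{2}\right) = \frac{13}{2} - \frac{T}{2}$)
$Q{\left(0 \right)} p = \left(\frac{13}{2} - 0\right) \left(-36\right) = \left(\frac{13}{2} + 0\right) \left(-36\right) = \frac{13}{2} \left(-36\right) = -234$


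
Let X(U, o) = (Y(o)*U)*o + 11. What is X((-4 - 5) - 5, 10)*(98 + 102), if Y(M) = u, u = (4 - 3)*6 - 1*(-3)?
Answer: -249800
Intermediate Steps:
u = 9 (u = 1*6 + 3 = 6 + 3 = 9)
Y(M) = 9
X(U, o) = 11 + 9*U*o (X(U, o) = (9*U)*o + 11 = 9*U*o + 11 = 11 + 9*U*o)
X((-4 - 5) - 5, 10)*(98 + 102) = (11 + 9*((-4 - 5) - 5)*10)*(98 + 102) = (11 + 9*(-9 - 5)*10)*200 = (11 + 9*(-14)*10)*200 = (11 - 1260)*200 = -1249*200 = -249800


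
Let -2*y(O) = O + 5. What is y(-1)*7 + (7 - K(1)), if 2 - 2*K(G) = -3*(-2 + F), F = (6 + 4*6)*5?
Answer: -230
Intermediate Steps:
F = 150 (F = (6 + 24)*5 = 30*5 = 150)
K(G) = 223 (K(G) = 1 - (-3)*(-2 + 150)/2 = 1 - (-3)*148/2 = 1 - 1/2*(-444) = 1 + 222 = 223)
y(O) = -5/2 - O/2 (y(O) = -(O + 5)/2 = -(5 + O)/2 = -5/2 - O/2)
y(-1)*7 + (7 - K(1)) = (-5/2 - 1/2*(-1))*7 + (7 - 1*223) = (-5/2 + 1/2)*7 + (7 - 223) = -2*7 - 216 = -14 - 216 = -230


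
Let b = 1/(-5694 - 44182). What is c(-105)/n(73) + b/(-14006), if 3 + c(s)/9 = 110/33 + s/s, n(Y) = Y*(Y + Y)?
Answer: 4191384865/3722643591224 ≈ 0.0011259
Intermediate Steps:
n(Y) = 2*Y**2 (n(Y) = Y*(2*Y) = 2*Y**2)
c(s) = 12 (c(s) = -27 + 9*(110/33 + s/s) = -27 + 9*(110*(1/33) + 1) = -27 + 9*(10/3 + 1) = -27 + 9*(13/3) = -27 + 39 = 12)
b = -1/49876 (b = 1/(-49876) = -1/49876 ≈ -2.0050e-5)
c(-105)/n(73) + b/(-14006) = 12/((2*73**2)) - 1/49876/(-14006) = 12/((2*5329)) - 1/49876*(-1/14006) = 12/10658 + 1/698563256 = 12*(1/10658) + 1/698563256 = 6/5329 + 1/698563256 = 4191384865/3722643591224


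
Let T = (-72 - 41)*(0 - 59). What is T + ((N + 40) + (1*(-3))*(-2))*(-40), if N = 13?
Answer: 4307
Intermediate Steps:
T = 6667 (T = -113*(-59) = 6667)
T + ((N + 40) + (1*(-3))*(-2))*(-40) = 6667 + ((13 + 40) + (1*(-3))*(-2))*(-40) = 6667 + (53 - 3*(-2))*(-40) = 6667 + (53 + 6)*(-40) = 6667 + 59*(-40) = 6667 - 2360 = 4307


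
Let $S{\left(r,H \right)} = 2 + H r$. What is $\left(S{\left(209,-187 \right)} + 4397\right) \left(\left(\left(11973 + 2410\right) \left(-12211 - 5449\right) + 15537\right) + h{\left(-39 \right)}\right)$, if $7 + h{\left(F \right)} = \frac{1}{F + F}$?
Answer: $\frac{26427985390334}{3} \approx 8.8093 \cdot 10^{12}$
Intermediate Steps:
$h{\left(F \right)} = -7 + \frac{1}{2 F}$ ($h{\left(F \right)} = -7 + \frac{1}{F + F} = -7 + \frac{1}{2 F}$)
$\left(S{\left(209,-187 \right)} + 4397\right) \left(\left(\left(11973 + 2410\right) \left(-12211 - 5449\right) + 15537\right) + h{\left(-39 \right)}\right) = \left(\left(2 - 39083\right) + 4397\right) \left(\left(\left(11973 + 2410\right) \left(-12211 - 5449\right) + 15537\right) - \left(7 - \frac{1}{2 \left(-39\right)}\right)\right) = \left(\left(2 - 39083\right) + 4397\right) \left(\left(14383 \left(-17660\right) + 15537\right) + \left(-7 + \frac{1}{2} \left(- \frac{1}{39}\right)\right)\right) = \left(-39081 + 4397\right) \left(\left(-254003780 + 15537\right) - \frac{547}{78}\right) = - 34684 \left(-253988243 - \frac{547}{78}\right) = \left(-34684\right) \left(- \frac{19811083501}{78}\right) = \frac{26427985390334}{3}$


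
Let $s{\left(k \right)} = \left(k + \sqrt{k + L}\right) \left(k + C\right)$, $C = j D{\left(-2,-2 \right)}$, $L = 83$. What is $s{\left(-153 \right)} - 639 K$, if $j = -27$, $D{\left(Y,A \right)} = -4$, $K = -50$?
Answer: $38835 - 45 i \sqrt{70} \approx 38835.0 - 376.5 i$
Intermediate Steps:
$C = 108$ ($C = \left(-27\right) \left(-4\right) = 108$)
$s{\left(k \right)} = \left(108 + k\right) \left(k + \sqrt{83 + k}\right)$ ($s{\left(k \right)} = \left(k + \sqrt{k + 83}\right) \left(k + 108\right) = \left(k + \sqrt{83 + k}\right) \left(108 + k\right) = \left(108 + k\right) \left(k + \sqrt{83 + k}\right)$)
$s{\left(-153 \right)} - 639 K = \left(\left(-153\right)^{2} + 108 \left(-153\right) + 108 \sqrt{83 - 153} - 153 \sqrt{83 - 153}\right) - 639 \left(-50\right) = \left(23409 - 16524 + 108 \sqrt{-70} - 153 \sqrt{-70}\right) - -31950 = \left(23409 - 16524 + 108 i \sqrt{70} - 153 i \sqrt{70}\right) + 31950 = \left(6885 - 45 i \sqrt{70}\right) + 31950 = 38835 - 45 i \sqrt{70}$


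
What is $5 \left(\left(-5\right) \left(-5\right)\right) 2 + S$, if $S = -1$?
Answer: $249$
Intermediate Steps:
$5 \left(\left(-5\right) \left(-5\right)\right) 2 + S = 5 \left(\left(-5\right) \left(-5\right)\right) 2 - 1 = 5 \cdot 25 \cdot 2 - 1 = 125 \cdot 2 - 1 = 250 - 1 = 249$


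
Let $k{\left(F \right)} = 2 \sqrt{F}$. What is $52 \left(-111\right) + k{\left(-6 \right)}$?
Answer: $-5772 + 2 i \sqrt{6} \approx -5772.0 + 4.899 i$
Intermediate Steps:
$52 \left(-111\right) + k{\left(-6 \right)} = 52 \left(-111\right) + 2 \sqrt{-6} = -5772 + 2 i \sqrt{6}$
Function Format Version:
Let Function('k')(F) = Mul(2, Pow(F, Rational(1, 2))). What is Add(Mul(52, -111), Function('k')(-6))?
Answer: Add(-5772, Mul(2, I, Pow(6, Rational(1, 2)))) ≈ Add(-5772.0, Mul(4.8990, I))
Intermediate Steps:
Add(Mul(52, -111), Function('k')(-6)) = Add(Mul(52, -111), Mul(2, Pow(-6, Rational(1, 2)))) = Add(-5772, Mul(2, Mul(I, Pow(6, Rational(1, 2))))) = Add(-5772, Mul(2, I, Pow(6, Rational(1, 2))))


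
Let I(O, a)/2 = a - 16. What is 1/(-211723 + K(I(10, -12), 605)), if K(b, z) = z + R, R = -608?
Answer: -1/211726 ≈ -4.7231e-6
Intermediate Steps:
I(O, a) = -32 + 2*a (I(O, a) = 2*(a - 16) = 2*(-16 + a) = -32 + 2*a)
K(b, z) = -608 + z (K(b, z) = z - 608 = -608 + z)
1/(-211723 + K(I(10, -12), 605)) = 1/(-211723 + (-608 + 605)) = 1/(-211723 - 3) = 1/(-211726) = -1/211726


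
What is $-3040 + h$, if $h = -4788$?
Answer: $-7828$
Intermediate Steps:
$-3040 + h = -3040 - 4788 = -7828$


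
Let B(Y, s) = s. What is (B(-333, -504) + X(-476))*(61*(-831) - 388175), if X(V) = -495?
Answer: 438427134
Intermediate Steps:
(B(-333, -504) + X(-476))*(61*(-831) - 388175) = (-504 - 495)*(61*(-831) - 388175) = -999*(-50691 - 388175) = -999*(-438866) = 438427134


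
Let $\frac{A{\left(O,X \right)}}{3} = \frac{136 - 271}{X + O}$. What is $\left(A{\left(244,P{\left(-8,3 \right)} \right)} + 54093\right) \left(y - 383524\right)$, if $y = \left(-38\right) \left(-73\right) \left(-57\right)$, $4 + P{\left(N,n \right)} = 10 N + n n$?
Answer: $- \frac{4951318514304}{169} \approx -2.9298 \cdot 10^{10}$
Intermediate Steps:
$P{\left(N,n \right)} = -4 + n^{2} + 10 N$ ($P{\left(N,n \right)} = -4 + \left(10 N + n n\right) = -4 + \left(10 N + n^{2}\right) = -4 + \left(n^{2} + 10 N\right) = -4 + n^{2} + 10 N$)
$y = -158118$ ($y = 2774 \left(-57\right) = -158118$)
$A{\left(O,X \right)} = - \frac{405}{O + X}$ ($A{\left(O,X \right)} = 3 \frac{136 - 271}{X + O} = 3 \left(- \frac{135}{O + X}\right) = - \frac{405}{O + X}$)
$\left(A{\left(244,P{\left(-8,3 \right)} \right)} + 54093\right) \left(y - 383524\right) = \left(- \frac{405}{244 + \left(-4 + 3^{2} + 10 \left(-8\right)\right)} + 54093\right) \left(-158118 - 383524\right) = \left(- \frac{405}{244 - 75} + 54093\right) \left(-541642\right) = \left(- \frac{405}{169} + 54093\right) \left(-541642\right) = \frac{9141312}{169} \left(-541642\right) = - \frac{4951318514304}{169}$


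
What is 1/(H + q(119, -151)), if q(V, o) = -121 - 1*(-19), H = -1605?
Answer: -1/1707 ≈ -0.00058582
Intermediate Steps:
q(V, o) = -102 (q(V, o) = -121 + 19 = -102)
1/(H + q(119, -151)) = 1/(-1605 - 102) = 1/(-1707) = -1/1707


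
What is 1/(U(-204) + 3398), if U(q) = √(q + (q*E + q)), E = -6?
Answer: 1699/5772794 - √51/2886397 ≈ 0.00029184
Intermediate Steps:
U(q) = 2*√(-q) (U(q) = √(q + (q*(-6) + q)) = √(q + (-6*q + q)) = √(q - 5*q) = √(-4*q) = 2*√(-q))
1/(U(-204) + 3398) = 1/(2*√(-1*(-204)) + 3398) = 1/(2*√204 + 3398) = 1/(2*(2*√51) + 3398) = 1/(4*√51 + 3398) = 1/(3398 + 4*√51)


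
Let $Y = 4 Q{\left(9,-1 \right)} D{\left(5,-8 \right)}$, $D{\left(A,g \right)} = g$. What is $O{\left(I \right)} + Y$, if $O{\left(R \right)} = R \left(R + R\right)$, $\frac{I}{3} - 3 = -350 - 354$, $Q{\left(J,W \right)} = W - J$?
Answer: $8845538$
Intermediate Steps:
$I = -2103$ ($I = 9 + 3 \left(-350 - 354\right) = 9 + 3 \left(-704\right) = 9 - 2112 = -2103$)
$O{\left(R \right)} = 2 R^{2}$ ($O{\left(R \right)} = R 2 R = 2 R^{2}$)
$Y = 320$ ($Y = 4 \left(-1 - 9\right) \left(-8\right) = 4 \left(-10\right) \left(-8\right) = \left(-40\right) \left(-8\right) = 320$)
$O{\left(I \right)} + Y = 2 \left(-2103\right)^{2} + 320 = 2 \cdot 4422609 + 320 = 8845218 + 320 = 8845538$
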